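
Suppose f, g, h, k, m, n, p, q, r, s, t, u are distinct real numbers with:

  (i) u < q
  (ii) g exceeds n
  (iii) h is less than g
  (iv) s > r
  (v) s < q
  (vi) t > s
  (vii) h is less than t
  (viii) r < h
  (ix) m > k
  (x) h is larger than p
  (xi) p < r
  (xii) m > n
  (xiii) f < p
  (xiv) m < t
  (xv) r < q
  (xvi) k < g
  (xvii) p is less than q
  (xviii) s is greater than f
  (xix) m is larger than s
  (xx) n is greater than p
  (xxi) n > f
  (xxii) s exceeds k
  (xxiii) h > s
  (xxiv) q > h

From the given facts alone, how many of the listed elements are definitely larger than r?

6

Directly above r: s, h, q.
One step further: m, t, g (6 so far).
No other element is forced above r by the given relations, so the count is 6.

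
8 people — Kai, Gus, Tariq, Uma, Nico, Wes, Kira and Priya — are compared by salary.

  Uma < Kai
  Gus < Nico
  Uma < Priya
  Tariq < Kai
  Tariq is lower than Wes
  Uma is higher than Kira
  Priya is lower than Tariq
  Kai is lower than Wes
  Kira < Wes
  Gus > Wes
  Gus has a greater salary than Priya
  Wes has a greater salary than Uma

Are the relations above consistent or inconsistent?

The single ordering Kira < Uma < Priya < Tariq < Kai < Wes < Gus < Nico satisfies every listed relation, so no contradiction arises.

consistent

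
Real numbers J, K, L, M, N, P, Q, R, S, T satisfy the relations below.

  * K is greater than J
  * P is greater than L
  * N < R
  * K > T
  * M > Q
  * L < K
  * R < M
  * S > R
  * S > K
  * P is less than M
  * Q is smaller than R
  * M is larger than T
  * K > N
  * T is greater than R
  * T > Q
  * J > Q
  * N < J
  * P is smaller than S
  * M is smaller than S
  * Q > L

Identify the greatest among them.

S

L is not greatest since L < Q; N is not greatest since N < R; Q is not greatest since Q < M; R is not greatest since R < S; J is not greatest since J < K; P is not greatest since P < S; T is not greatest since T < M; K is not greatest since K < S; M is not greatest since M < S.
Only S has nothing above it, so S is the greatest.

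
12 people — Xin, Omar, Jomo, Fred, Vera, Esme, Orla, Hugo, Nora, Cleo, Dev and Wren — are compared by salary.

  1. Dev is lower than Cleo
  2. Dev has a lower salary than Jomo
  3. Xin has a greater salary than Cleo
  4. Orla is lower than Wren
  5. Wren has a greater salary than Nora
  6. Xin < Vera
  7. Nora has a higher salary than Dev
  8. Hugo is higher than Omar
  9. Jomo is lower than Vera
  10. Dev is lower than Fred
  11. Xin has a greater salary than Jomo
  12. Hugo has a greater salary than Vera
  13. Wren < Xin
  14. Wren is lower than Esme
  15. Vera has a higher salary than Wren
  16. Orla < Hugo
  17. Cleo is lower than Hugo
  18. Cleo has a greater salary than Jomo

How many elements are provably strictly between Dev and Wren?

Chaining upward from Dev reaches: Jomo, Nora, Fred, Cleo, Xin, Esme, Vera, Hugo.
Chaining downward from Wren reaches: Orla, Nora.
Strictly between Dev and Wren are those in both lists: Nora — 1 element.

1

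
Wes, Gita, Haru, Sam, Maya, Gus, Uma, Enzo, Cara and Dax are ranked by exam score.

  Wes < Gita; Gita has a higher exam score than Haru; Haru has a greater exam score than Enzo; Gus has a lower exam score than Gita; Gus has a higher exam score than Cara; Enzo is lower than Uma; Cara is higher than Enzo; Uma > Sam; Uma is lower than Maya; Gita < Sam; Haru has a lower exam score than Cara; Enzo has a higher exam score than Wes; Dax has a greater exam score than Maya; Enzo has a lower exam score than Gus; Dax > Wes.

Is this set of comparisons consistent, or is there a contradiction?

consistent

Every relation is compatible with Wes < Enzo < Haru < Cara < Gus < Gita < Sam < Uma < Maya < Dax; the set is consistent.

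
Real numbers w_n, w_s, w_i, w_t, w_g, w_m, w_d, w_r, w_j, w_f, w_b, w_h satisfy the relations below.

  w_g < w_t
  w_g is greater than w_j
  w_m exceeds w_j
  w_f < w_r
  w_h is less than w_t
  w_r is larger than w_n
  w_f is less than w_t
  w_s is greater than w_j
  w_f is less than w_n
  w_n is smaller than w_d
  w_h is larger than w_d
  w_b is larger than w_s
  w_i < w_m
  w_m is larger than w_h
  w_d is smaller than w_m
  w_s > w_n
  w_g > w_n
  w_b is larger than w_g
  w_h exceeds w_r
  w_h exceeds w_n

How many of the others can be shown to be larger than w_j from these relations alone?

5

From w_j the given relations immediately reach w_g, w_s, w_m.
From those, w_t, w_b — 5 in total.
Nothing else is reachable above w_j; 5 in all.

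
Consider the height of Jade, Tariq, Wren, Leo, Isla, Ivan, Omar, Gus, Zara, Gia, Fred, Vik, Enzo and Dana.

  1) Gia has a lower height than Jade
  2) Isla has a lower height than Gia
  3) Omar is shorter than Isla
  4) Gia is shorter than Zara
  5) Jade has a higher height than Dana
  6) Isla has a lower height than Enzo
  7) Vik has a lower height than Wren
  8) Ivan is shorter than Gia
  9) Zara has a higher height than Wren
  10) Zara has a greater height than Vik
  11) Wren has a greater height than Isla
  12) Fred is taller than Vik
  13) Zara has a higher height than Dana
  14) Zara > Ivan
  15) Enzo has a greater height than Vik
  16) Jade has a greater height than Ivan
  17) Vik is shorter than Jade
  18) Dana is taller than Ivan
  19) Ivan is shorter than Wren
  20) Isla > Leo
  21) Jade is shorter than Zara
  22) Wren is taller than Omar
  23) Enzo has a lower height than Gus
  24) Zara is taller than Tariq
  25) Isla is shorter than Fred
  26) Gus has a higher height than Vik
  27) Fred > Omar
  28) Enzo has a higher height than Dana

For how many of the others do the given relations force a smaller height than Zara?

The elements the relations force below Zara are Vik, Leo, Ivan, Omar, Isla, Gia, Wren, Dana, Tariq, Jade — no chain reaches any other.
That is 10.

10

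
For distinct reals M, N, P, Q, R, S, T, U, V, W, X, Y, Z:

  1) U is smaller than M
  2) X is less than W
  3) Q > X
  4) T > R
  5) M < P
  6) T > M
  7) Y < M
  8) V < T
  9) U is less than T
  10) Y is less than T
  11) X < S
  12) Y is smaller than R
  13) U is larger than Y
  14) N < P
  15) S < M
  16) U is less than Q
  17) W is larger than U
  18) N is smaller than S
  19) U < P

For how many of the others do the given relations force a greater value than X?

From X the given relations immediately reach S, Q, W.
From those, M — 4 in total.
From those, T, P — 6 in total.
Nothing else is reachable above X; 6 in all.

6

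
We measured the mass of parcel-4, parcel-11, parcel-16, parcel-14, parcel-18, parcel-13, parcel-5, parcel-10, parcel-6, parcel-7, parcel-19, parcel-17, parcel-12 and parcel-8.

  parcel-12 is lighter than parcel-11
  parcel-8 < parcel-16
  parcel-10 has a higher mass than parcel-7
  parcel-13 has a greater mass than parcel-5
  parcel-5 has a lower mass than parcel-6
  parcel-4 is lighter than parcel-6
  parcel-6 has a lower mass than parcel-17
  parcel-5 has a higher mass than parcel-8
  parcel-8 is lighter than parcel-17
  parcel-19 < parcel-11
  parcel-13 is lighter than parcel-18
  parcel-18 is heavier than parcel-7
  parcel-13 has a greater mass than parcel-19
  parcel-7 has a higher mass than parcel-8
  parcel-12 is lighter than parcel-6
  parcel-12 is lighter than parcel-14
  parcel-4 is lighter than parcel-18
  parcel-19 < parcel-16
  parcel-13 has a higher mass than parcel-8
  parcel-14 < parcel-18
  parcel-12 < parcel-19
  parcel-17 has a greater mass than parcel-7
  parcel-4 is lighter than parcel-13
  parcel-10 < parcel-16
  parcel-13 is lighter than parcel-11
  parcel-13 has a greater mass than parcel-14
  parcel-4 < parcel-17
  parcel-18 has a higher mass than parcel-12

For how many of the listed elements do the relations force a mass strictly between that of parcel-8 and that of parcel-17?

3

Chaining upward from parcel-8 reaches: parcel-7, parcel-5, parcel-10, parcel-13, parcel-6, parcel-16, parcel-11, parcel-18.
Chaining downward from parcel-17 reaches: parcel-12, parcel-7, parcel-5, parcel-4, parcel-6.
Strictly between parcel-8 and parcel-17 are those in both lists: parcel-7, parcel-5, parcel-6 — 3 elements.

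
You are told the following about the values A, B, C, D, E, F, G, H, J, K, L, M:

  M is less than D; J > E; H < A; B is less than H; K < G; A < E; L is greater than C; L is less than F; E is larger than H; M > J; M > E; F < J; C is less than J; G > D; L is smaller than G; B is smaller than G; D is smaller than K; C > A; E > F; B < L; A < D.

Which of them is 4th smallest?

C

Piecing the relations together gives one ordering: B < H < A < C < L < F < E < J < M < D < K < G.
Counting 4 from the smallest end gives C.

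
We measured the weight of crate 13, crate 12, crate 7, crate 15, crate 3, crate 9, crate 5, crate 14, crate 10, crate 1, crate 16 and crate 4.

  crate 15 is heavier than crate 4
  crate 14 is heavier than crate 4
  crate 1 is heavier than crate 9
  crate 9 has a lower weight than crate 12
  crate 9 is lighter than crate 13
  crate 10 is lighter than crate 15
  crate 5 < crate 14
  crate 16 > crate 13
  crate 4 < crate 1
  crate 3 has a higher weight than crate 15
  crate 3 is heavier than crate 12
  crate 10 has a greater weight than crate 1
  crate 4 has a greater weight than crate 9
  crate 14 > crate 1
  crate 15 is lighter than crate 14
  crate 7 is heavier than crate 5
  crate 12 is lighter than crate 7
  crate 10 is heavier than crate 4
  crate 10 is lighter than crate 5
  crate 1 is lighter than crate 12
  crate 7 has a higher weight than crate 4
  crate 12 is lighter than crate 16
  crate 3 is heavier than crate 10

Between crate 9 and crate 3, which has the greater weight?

crate 3

crate 9 < crate 4 and crate 4 < crate 1 give crate 9 < crate 1.
With crate 1 < crate 10: crate 9 < crate 4 < crate 1 < crate 10.
With crate 10 < crate 15: crate 9 < crate 4 < crate 1 < crate 10 < crate 15.
Then crate 15 < crate 3 extends the chain to crate 3.
So crate 9 < crate 3; crate 3 is the heavier of the two.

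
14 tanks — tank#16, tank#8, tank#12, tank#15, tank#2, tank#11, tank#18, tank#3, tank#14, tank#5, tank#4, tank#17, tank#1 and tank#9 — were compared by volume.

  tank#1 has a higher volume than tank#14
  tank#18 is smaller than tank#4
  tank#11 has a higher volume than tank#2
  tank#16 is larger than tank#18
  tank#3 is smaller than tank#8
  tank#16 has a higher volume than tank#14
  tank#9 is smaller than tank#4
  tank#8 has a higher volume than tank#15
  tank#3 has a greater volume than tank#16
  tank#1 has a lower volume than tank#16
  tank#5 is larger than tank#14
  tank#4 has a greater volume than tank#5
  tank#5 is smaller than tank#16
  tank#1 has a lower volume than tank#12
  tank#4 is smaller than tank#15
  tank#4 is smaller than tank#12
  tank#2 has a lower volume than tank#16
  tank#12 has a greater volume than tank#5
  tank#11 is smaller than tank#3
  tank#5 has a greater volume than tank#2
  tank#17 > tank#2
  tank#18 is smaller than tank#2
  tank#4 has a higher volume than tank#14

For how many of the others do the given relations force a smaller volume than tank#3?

Directly below tank#3: tank#11, tank#16.
One step further: tank#18, tank#14, tank#2, tank#1, tank#5 (7 so far).
No other element is forced below tank#3 by the given relations, so the count is 7.

7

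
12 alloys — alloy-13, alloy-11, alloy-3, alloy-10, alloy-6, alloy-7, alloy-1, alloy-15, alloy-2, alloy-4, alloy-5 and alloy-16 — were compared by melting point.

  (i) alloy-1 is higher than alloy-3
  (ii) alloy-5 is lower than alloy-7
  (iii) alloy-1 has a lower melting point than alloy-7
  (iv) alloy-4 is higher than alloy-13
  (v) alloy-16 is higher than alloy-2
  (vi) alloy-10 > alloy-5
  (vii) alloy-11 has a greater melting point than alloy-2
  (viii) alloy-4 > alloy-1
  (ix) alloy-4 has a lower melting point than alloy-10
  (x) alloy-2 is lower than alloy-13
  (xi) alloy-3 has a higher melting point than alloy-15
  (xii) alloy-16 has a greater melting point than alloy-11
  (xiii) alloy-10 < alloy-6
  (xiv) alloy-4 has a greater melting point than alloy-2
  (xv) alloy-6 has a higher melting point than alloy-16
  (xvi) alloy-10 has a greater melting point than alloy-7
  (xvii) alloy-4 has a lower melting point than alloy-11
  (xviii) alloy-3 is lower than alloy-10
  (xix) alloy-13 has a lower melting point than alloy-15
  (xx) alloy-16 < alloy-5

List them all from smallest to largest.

Nothing is placed below alloy-2, so it is least; from there alloy-2 < alloy-13; alloy-13 < alloy-15; alloy-15 < alloy-3; alloy-3 < alloy-1; alloy-1 < alloy-4; alloy-4 < alloy-11; alloy-11 < alloy-16; alloy-16 < alloy-5; alloy-5 < alloy-7; alloy-7 < alloy-10; alloy-10 < alloy-6, each given directly.

alloy-2 < alloy-13 < alloy-15 < alloy-3 < alloy-1 < alloy-4 < alloy-11 < alloy-16 < alloy-5 < alloy-7 < alloy-10 < alloy-6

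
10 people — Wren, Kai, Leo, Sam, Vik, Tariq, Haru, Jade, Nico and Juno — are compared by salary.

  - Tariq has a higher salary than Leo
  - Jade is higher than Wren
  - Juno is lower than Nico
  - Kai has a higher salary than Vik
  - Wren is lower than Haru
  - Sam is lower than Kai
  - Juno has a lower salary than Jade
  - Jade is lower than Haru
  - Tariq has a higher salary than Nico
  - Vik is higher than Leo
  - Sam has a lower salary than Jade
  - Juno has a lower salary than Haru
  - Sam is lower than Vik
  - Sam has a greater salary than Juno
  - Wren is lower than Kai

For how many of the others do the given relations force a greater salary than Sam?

4

From Sam the given relations immediately reach Vik, Kai, Jade.
From those, Haru — 4 in total.
No other element is forced above Sam by the given relations, so the count is 4.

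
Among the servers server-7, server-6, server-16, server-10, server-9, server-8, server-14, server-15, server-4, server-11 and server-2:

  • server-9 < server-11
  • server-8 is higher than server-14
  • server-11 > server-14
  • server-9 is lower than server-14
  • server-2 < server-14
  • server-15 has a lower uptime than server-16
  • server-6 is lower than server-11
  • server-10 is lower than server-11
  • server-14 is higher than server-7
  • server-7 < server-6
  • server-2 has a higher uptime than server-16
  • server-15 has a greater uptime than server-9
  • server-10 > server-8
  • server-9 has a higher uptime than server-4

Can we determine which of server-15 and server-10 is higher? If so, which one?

server-15 < server-16 and server-16 < server-2 give server-15 < server-2.
With server-2 < server-14: server-15 < server-16 < server-2 < server-14.
With server-14 < server-8: server-15 < server-16 < server-2 < server-14 < server-8.
Then server-8 < server-10 extends the chain to server-10.
So server-10 is higher.

server-10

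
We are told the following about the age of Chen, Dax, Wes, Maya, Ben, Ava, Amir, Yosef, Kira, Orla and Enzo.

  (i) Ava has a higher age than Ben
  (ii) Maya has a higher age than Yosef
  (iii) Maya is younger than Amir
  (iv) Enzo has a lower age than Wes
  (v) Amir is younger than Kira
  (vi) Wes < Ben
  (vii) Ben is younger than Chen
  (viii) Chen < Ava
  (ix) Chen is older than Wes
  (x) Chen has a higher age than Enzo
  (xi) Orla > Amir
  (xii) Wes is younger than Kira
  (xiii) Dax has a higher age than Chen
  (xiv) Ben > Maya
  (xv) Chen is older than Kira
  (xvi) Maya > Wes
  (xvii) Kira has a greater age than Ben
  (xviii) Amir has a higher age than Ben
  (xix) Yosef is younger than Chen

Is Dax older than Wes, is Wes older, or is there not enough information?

Dax

Wes < Maya and Maya < Ben give Wes < Ben.
With Ben < Amir: Wes < Maya < Ben < Amir.
With Amir < Kira: Wes < Maya < Ben < Amir < Kira.
Then Kira < Chen extends the chain to Chen.
Then Chen < Dax extends the chain to Dax.
So Dax is older.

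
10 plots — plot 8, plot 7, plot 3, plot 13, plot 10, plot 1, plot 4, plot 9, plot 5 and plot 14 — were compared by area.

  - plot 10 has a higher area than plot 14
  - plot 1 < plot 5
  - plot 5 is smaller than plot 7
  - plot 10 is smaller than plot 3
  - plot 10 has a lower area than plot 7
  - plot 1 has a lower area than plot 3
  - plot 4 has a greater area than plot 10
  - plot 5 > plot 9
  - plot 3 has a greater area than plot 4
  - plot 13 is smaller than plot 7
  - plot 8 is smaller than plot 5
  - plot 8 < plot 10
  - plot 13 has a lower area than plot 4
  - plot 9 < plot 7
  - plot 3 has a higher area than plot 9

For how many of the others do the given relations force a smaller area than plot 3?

The elements the relations force below plot 3 are plot 14, plot 13, plot 8, plot 9, plot 10, plot 1, plot 4 — no chain reaches any other.
That is 7.

7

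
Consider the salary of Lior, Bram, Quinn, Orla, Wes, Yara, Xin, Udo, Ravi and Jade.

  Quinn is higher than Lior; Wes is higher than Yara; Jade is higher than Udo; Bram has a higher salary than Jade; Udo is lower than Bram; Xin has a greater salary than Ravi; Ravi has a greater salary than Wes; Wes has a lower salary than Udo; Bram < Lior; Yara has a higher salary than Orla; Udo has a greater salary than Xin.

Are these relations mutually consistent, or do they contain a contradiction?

Every relation is compatible with Orla < Yara < Wes < Ravi < Xin < Udo < Jade < Bram < Lior < Quinn; the set is consistent.

consistent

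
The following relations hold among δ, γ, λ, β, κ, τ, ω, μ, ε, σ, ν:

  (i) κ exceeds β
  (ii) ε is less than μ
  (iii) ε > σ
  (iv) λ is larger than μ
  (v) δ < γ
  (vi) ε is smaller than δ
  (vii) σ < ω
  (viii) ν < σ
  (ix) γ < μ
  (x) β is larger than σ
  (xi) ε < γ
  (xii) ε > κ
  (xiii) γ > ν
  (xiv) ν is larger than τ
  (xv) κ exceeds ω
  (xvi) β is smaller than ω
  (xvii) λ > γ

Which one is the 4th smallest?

The consecutive relations fix a unique order: τ < ν < σ < β < ω < κ < ε < δ < γ < μ < λ.
Counting 4 from the smallest end gives β.

β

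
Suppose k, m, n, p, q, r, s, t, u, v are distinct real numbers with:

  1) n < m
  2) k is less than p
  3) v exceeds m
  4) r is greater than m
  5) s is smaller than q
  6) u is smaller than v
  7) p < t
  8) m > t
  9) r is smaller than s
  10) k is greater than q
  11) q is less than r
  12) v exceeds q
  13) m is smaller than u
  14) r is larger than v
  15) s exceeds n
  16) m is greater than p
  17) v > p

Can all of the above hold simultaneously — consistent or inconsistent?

Chaining the given relations yields s < q < k < p < t < m < u < v < r, so s < r. But one relation states r < s. These cannot both hold.

inconsistent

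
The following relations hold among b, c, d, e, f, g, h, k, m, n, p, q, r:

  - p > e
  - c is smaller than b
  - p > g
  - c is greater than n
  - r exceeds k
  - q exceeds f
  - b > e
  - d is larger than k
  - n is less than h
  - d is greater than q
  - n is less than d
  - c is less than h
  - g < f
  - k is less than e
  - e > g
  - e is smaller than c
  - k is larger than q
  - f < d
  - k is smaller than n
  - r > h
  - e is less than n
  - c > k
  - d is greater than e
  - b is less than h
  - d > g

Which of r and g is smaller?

g

g < f < q < k < e < n < c < b < h < r, by transitivity through f, q, k, e, n, c, b, h.
So g < r; g is the smaller of the two.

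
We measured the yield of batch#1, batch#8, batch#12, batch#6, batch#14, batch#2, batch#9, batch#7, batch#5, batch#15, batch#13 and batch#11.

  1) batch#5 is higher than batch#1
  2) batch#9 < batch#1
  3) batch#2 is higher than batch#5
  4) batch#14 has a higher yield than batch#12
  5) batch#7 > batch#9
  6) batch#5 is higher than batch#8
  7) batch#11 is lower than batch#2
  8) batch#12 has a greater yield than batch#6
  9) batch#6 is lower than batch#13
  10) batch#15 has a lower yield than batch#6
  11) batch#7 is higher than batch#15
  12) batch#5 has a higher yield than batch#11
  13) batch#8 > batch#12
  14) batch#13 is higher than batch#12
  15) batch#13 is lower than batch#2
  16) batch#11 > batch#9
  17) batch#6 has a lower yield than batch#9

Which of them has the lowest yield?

batch#6 is not least since batch#15 < batch#6; batch#9 is not least since batch#6 < batch#9; batch#7 is not least since batch#15 < batch#7; batch#12 is not least since batch#6 < batch#12; batch#1 is not least since batch#9 < batch#1; batch#11 is not least since batch#9 < batch#11; batch#14 is not least since batch#12 < batch#14; batch#13 is not least since batch#6 < batch#13; batch#8 is not least since batch#12 < batch#8; batch#5 is not least since batch#8 < batch#5; batch#2 is not least since batch#5 < batch#2.
Only batch#15 has nothing below it, so batch#15 is the lowest yield.

batch#15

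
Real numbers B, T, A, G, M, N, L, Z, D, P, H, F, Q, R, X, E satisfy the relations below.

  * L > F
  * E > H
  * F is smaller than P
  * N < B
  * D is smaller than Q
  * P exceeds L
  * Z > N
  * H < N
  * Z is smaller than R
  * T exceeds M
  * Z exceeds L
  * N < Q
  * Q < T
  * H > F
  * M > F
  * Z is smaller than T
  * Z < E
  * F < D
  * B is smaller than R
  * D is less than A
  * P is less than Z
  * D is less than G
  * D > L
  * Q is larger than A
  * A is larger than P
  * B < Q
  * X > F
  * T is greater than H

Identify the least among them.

F

Chaining upward from F: directly above it, H, L, D, P, M, X; then A, N, Z, G, E, Q, T; then B, R.
That covers every other element, and nothing is given below F, so F is the least.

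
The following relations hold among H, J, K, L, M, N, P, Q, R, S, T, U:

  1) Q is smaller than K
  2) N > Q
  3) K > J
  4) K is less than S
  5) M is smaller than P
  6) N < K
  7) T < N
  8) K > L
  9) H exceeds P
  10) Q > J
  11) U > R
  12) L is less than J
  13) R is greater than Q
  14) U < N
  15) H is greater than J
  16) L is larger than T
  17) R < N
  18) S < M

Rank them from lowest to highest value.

T < L < J < Q < R < U < N < K < S < M < P < H

Each adjacent pair is fixed by a given relation: T < L; L < J; J < Q; Q < R; R < U; U < N; N < K; K < S; S < M; M < P; P < H. Chaining them end to end gives the full order.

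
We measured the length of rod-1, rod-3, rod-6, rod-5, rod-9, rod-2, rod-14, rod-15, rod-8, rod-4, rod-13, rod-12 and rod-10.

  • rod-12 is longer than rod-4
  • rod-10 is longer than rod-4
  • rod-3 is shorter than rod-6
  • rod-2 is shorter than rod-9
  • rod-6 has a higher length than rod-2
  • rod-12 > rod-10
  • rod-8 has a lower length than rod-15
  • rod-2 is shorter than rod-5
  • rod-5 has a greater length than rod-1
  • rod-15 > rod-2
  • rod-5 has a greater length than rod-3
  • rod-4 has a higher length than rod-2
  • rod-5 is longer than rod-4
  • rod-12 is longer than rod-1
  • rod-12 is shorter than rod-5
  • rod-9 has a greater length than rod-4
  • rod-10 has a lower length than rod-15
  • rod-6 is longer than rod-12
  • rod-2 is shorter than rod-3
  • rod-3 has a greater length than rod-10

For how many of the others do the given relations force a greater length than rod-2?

8

The elements the relations force above rod-2 are rod-4, rod-10, rod-15, rod-3, rod-12, rod-5, rod-6, rod-9 — no chain reaches any other.
That is 8.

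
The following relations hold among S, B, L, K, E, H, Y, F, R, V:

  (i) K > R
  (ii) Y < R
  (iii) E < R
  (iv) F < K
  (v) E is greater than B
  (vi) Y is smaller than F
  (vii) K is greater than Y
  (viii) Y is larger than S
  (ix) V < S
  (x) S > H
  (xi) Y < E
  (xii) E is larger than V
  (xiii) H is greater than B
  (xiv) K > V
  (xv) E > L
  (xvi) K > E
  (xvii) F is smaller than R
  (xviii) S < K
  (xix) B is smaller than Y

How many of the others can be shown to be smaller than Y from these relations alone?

4

The elements the relations force below Y are B, V, H, S — no chain reaches any other.
That is 4.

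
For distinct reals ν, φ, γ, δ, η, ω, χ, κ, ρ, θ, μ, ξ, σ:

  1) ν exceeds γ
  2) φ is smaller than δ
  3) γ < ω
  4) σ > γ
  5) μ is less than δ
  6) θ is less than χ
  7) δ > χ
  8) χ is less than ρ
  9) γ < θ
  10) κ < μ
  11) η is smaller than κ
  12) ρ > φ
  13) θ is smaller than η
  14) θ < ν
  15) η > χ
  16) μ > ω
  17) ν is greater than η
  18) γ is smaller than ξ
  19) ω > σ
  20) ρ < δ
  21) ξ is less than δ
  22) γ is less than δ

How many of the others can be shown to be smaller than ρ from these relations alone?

4

From ρ the given relations immediately reach χ, φ.
From those, θ — 3 in total.
From those, γ — 4 in total.
No other element is forced below ρ by the given relations, so the count is 4.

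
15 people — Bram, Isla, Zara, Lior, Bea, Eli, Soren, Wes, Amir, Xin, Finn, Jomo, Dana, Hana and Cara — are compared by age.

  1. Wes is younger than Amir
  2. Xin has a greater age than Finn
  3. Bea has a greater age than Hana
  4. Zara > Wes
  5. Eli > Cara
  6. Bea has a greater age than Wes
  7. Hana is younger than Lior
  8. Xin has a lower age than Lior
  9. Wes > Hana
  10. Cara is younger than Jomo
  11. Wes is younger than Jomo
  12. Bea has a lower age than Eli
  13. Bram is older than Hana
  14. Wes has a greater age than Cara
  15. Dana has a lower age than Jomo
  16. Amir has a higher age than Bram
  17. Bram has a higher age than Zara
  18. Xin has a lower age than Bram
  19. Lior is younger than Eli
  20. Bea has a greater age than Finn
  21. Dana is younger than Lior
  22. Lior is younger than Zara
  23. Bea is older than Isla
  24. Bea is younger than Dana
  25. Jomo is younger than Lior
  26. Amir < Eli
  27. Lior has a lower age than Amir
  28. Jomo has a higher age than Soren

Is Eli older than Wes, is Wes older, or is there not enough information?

Wes < Bea and Bea < Dana give Wes < Dana.
With Dana < Jomo: Wes < Bea < Dana < Jomo.
With Jomo < Lior: Wes < Bea < Dana < Jomo < Lior.
Then Lior < Zara extends the chain to Zara.
With Zara < Bram: Wes < Bea < Dana < Jomo < Lior < Zara < Bram.
With Bram < Amir: Wes < Bea < Dana < Jomo < Lior < Zara < Bram < Amir.
With Amir < Eli: Wes < Bea < Dana < Jomo < Lior < Zara < Bram < Amir < Eli.
So Eli is older.

Eli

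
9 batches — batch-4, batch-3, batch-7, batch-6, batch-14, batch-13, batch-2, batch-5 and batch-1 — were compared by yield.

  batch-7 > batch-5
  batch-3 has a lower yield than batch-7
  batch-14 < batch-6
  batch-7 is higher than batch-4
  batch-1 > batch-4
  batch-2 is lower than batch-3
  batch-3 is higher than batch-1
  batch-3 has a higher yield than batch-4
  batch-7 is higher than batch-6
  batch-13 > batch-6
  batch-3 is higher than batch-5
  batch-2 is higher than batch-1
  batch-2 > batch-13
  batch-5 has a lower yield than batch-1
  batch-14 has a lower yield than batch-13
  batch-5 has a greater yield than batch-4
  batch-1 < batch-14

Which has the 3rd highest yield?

batch-2

Chaining the given pairs: batch-4 < batch-5 < batch-1 < batch-14 < batch-6 < batch-13 < batch-2 < batch-3 < batch-7.
Counting 3 from the largest end gives batch-2.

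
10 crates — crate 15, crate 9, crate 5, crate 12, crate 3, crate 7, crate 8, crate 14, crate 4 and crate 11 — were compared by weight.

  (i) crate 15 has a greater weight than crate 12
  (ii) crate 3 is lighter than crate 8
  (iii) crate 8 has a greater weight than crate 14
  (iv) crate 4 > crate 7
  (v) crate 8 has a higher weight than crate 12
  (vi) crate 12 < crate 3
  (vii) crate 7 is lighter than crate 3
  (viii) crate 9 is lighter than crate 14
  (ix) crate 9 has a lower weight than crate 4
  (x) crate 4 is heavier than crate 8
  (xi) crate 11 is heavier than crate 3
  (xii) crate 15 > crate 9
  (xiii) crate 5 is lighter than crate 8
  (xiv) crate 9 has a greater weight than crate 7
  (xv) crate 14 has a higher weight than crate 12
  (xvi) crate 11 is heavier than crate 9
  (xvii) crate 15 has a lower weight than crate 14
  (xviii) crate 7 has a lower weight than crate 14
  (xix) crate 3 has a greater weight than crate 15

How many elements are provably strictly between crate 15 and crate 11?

1

Chaining upward from crate 15 reaches: crate 3, crate 14, crate 8, crate 4.
Chaining downward from crate 11 reaches: crate 7, crate 9, crate 12, crate 3.
Strictly between crate 15 and crate 11 are those in both lists: crate 3 — 1 element.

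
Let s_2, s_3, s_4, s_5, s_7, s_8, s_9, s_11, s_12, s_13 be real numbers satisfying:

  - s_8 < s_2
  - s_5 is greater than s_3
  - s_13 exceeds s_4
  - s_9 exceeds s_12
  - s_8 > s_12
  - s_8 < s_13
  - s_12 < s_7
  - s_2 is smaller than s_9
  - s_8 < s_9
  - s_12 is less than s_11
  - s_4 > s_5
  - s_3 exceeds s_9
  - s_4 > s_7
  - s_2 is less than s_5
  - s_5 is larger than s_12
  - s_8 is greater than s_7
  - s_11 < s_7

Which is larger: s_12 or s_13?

The relevant relations are s_12 < s_11; s_11 < s_7; s_7 < s_8; s_8 < s_2; s_2 < s_9; s_9 < s_3; s_3 < s_5; s_5 < s_4; s_4 < s_13.
Together: s_12 < s_11 < s_7 < s_8 < s_2 < s_9 < s_3 < s_5 < s_4 < s_13.
So s_12 < s_13; s_13 is the larger of the two.

s_13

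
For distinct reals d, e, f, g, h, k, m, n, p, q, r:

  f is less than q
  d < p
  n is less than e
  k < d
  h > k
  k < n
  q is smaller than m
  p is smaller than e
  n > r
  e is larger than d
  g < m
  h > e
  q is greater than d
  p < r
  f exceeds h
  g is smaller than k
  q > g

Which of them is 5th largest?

The consecutive relations fix a unique order: g < k < d < p < r < n < e < h < f < q < m.
The 5th largest is e.

e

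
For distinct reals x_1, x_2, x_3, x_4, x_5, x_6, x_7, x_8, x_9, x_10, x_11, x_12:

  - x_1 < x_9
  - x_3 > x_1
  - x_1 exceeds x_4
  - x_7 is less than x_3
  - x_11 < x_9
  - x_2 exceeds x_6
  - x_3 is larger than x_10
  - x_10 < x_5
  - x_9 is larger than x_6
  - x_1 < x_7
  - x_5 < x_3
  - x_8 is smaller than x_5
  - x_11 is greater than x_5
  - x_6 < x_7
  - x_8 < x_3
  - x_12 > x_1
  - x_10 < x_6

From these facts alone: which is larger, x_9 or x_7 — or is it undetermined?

Following every chain through x_7: above x_7 we get x_3; below x_7 we get x_4, x_10, x_6, x_1.
x_9 is not reached, and no chain runs the other way from x_9 to x_7.
So the given relations leave the order of x_7 and x_9 undetermined.

undetermined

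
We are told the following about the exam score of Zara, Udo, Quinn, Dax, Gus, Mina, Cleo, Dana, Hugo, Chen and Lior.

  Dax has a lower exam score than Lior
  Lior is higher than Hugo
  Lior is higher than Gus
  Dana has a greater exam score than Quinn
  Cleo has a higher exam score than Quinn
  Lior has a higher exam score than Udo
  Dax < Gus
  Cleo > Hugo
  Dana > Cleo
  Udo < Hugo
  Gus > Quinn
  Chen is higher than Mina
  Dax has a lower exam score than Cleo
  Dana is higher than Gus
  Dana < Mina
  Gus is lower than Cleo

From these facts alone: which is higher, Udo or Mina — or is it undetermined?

Mina

The relevant relations are Udo < Hugo; Hugo < Cleo; Cleo < Dana; Dana < Mina.
Together: Udo < Hugo < Cleo < Dana < Mina.
So Mina is higher.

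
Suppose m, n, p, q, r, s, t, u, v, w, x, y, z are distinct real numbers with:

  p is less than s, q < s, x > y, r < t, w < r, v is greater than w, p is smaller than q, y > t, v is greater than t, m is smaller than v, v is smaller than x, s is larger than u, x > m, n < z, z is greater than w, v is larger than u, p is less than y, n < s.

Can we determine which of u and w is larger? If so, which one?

Following every chain through w: above w we get r, z, t, y, v, x.
u is not reached, and no chain runs the other way from u to w.
So the given relations leave the order of w and u undetermined.

undetermined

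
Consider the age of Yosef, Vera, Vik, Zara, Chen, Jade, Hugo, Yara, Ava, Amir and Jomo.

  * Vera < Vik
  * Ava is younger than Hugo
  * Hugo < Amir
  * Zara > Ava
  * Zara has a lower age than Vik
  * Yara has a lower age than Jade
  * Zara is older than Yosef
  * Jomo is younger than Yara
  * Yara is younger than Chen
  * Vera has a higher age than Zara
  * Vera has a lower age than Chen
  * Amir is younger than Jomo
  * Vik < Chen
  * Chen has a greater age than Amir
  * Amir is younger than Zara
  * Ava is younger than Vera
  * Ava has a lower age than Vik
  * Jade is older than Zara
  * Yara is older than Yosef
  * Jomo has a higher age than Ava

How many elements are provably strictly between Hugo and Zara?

1

Chaining upward from Hugo reaches: Amir, Jomo, Yara, Vera, Jade, Vik, Chen.
Chaining downward from Zara reaches: Ava, Amir, Yosef.
Strictly between Hugo and Zara are those in both lists: Amir — 1 element.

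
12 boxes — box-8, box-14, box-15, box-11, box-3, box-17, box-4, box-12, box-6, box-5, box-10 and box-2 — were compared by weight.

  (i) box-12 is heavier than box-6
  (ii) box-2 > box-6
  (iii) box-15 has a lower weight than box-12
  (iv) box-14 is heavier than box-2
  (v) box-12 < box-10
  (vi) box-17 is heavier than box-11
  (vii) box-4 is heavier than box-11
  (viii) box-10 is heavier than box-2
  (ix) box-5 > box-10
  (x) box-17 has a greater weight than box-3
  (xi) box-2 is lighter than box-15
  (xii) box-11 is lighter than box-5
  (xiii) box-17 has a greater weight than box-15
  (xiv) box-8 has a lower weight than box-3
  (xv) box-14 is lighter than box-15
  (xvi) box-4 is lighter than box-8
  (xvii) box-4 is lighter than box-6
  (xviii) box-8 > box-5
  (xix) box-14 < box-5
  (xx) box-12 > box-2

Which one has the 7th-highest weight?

box-15

Chaining the given pairs: box-11 < box-4 < box-6 < box-2 < box-14 < box-15 < box-12 < box-10 < box-5 < box-8 < box-3 < box-17.
The 7th largest is box-15.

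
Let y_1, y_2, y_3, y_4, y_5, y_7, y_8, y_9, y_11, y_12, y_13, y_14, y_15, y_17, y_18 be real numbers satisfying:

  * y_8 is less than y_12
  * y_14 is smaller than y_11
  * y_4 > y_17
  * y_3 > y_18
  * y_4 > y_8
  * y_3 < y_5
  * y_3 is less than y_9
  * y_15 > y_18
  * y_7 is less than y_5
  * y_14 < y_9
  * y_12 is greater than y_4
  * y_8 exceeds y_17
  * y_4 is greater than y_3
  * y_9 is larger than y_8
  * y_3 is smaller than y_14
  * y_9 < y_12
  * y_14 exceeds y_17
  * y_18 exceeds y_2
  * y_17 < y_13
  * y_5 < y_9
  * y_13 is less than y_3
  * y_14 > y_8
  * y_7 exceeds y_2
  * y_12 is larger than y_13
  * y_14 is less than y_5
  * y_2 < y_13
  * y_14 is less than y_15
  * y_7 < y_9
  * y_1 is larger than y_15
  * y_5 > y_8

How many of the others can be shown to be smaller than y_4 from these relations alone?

From y_4 the given relations immediately reach y_17, y_8, y_3.
From those, y_18, y_13 — 5 in total.
From those, y_2 — 6 in total.
Nothing else is reachable below y_4; 6 in all.

6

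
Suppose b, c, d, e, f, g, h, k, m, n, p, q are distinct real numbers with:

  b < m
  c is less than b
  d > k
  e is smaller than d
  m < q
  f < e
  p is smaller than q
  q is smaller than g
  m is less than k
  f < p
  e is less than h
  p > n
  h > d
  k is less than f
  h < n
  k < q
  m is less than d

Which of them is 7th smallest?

d

The consecutive relations fix a unique order: c < b < m < k < f < e < d < h < n < p < q < g.
The 7th smallest is d.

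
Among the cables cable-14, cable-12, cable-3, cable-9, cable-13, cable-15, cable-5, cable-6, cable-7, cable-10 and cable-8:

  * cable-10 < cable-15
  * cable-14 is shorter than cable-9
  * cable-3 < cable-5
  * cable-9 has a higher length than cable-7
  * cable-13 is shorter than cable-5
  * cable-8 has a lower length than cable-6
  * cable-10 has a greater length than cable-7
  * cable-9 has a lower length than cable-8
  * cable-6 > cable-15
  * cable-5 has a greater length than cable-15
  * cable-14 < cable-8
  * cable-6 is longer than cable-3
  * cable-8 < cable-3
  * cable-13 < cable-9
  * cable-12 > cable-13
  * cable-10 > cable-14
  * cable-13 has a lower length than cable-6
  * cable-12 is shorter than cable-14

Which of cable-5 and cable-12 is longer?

Link the given pairs in sequence: cable-12 < cable-14; cable-14 < cable-9; cable-9 < cable-8; cable-8 < cable-3; cable-3 < cable-5.
Together: cable-12 < cable-14 < cable-9 < cable-8 < cable-3 < cable-5.
So cable-12 < cable-5; cable-5 is the longer of the two.

cable-5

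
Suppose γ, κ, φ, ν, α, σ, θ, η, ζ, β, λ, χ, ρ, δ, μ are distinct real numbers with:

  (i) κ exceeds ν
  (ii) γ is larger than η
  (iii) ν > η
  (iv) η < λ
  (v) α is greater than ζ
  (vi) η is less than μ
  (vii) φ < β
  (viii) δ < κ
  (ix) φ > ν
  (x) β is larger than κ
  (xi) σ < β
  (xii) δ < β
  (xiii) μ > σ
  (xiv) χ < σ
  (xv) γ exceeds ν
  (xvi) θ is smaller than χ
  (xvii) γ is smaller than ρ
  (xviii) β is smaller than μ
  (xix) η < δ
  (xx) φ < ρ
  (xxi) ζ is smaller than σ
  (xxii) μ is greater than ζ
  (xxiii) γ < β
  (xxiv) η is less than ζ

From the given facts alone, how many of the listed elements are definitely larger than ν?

From ν the given relations immediately reach γ, φ, κ.
From those, β, ρ — 5 in total.
From those, μ — 6 in total.
No other element is forced above ν by the given relations, so the count is 6.

6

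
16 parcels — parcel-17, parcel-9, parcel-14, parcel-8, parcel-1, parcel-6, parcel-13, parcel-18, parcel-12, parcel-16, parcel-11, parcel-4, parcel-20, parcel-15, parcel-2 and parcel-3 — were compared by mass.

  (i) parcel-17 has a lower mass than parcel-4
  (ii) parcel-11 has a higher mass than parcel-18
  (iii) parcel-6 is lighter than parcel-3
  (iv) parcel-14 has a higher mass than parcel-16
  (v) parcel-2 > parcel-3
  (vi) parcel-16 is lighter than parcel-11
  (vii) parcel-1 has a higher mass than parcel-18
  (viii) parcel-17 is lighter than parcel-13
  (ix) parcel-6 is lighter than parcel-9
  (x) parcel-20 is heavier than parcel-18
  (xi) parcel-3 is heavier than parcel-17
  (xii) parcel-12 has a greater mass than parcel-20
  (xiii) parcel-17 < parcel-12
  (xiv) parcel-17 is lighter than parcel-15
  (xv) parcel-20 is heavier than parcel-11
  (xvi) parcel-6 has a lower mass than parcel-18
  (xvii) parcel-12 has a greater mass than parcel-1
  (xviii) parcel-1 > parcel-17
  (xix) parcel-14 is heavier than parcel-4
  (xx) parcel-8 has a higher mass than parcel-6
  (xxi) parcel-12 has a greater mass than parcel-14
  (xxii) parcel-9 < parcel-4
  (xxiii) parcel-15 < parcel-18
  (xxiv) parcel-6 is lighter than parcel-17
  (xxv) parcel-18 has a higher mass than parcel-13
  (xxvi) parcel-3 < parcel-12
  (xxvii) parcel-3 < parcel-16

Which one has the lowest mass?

parcel-17 is not least since parcel-6 < parcel-17; parcel-8 is not least since parcel-6 < parcel-8; parcel-13 is not least since parcel-17 < parcel-13; parcel-15 is not least since parcel-17 < parcel-15; parcel-9 is not least since parcel-6 < parcel-9; parcel-3 is not least since parcel-17 < parcel-3; parcel-16 is not least since parcel-3 < parcel-16; parcel-18 is not least since parcel-6 < parcel-18; parcel-4 is not least since parcel-17 < parcel-4; parcel-1 is not least since parcel-18 < parcel-1; parcel-11 is not least since parcel-18 < parcel-11; parcel-2 is not least since parcel-3 < parcel-2; parcel-20 is not least since parcel-11 < parcel-20; parcel-14 is not least since parcel-4 < parcel-14; parcel-12 is not least since parcel-3 < parcel-12.
Only parcel-6 has nothing below it, so parcel-6 is the lowest mass.

parcel-6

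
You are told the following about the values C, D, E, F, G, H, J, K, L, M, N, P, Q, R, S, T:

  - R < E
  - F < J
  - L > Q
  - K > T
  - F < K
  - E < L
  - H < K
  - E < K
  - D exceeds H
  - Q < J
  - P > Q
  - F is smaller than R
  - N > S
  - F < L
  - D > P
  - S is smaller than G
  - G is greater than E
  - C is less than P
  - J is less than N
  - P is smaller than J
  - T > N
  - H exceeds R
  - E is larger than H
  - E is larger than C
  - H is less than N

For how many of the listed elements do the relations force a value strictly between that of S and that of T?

Chaining upward from S reaches: N, K, G.
Chaining downward from T reaches: F, Q, R, C, P, J, H, N.
Strictly between S and T are those in both lists: N — 1 element.

1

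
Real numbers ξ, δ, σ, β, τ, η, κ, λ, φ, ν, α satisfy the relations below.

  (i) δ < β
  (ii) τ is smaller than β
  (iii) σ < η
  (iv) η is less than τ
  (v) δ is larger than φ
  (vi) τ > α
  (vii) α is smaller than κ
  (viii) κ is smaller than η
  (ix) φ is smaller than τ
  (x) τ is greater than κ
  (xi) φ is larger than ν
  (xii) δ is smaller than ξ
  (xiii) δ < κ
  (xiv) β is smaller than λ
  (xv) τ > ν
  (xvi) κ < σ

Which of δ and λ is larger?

λ

Chaining the given relations: δ < κ < σ < η < τ < β < λ.
So δ < λ; λ is the larger of the two.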